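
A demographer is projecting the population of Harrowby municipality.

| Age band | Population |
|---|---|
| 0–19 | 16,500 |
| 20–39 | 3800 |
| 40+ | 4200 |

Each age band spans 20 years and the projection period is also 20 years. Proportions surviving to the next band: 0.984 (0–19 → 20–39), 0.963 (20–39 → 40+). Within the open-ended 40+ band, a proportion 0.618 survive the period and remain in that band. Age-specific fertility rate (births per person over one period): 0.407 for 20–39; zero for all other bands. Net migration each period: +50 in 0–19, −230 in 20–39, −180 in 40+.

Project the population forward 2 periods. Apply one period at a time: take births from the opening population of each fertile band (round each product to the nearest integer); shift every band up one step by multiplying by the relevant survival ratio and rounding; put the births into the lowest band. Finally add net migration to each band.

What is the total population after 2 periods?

26893

After projecting period 1:
Births: 3800 × 0.407 = 1547
20–39: 16500 × 0.984 = 16236
40+: 3800 × 0.963 + 4200 × 0.618 = 3659 + 2596 = 6255
Net migration: 0–19 + 50 → 1597; 20–39 − 230 → 16006; 40+ − 180 → 6075
→ [1597, 16006, 6075]
After projecting period 2:
Births: 16006 × 0.407 = 6514
20–39: 1597 × 0.984 = 1571
40+: 16006 × 0.963 + 6075 × 0.618 = 15414 + 3754 = 19168
Net migration: 0–19 + 50 → 6564; 20–39 − 230 → 1341; 40+ − 180 → 18988
→ [6564, 1341, 18988]
Total after period 2: 6564 + 1341 + 18988 = 26893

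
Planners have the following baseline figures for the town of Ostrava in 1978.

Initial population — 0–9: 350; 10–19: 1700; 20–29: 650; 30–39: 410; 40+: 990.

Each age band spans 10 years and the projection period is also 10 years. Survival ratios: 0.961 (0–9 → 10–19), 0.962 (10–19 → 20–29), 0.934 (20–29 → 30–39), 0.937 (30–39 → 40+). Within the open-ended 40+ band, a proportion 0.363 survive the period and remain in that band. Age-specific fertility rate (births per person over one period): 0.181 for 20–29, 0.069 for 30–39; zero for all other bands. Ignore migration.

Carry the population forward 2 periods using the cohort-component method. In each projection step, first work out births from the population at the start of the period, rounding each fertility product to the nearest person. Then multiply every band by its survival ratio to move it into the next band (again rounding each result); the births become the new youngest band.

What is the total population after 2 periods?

3167

Period 1:
Births: 650 * 0.181 = 118, 410 * 0.069 = 28 — total 146
10–19: 350 * 0.961 = 336
20–29: 1700 * 0.962 = 1635
30–39: 650 * 0.934 = 607
40+: 410 * 0.937 + 990 * 0.363 = 384 + 359 = 743
End of period: [146, 336, 1635, 607, 743]
Period 2:
Births: 1635 * 0.181 = 296, 607 * 0.069 = 42 — total 338
10–19: 146 * 0.961 = 140
20–29: 336 * 0.962 = 323
30–39: 1635 * 0.934 = 1527
40+: 607 * 0.937 + 743 * 0.363 = 569 + 270 = 839
End of period: [338, 140, 323, 1527, 839]
Total after period 2: 338 + 140 + 323 + 1527 + 839 = 3167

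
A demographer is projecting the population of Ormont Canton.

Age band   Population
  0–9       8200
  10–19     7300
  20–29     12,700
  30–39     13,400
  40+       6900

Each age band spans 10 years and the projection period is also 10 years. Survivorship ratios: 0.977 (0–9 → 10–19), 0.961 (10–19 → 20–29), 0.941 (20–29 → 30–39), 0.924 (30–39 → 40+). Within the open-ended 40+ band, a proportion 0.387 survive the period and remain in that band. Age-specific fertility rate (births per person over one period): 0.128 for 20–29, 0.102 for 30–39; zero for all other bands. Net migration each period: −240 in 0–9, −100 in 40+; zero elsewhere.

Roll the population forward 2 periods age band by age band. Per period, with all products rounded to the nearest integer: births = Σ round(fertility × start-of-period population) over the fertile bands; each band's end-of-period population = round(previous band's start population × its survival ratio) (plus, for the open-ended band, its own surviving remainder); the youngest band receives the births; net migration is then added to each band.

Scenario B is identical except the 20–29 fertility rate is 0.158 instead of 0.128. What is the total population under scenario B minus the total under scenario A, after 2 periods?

(Bands numbered youngest = 1 to oldest = 5.)
[period 1]
Births: 12700 * 0.128 = 1626, 13400 * 0.102 = 1367 — total 2993
Band 2: 8200 * 0.977 = 8011
Band 3: 7300 * 0.961 = 7015
Band 4: 12700 * 0.941 = 11951
Band 5: 13400 * 0.924 + 6900 * 0.387 = 12382 + 2670 = 15052
Net migration: Band 1 − 240 → 2753; Band 5 − 100 → 14952
→ [2753, 8011, 7015, 11951, 14952]
[period 2]
Births: 7015 * 0.128 = 898, 11951 * 0.102 = 1219 — total 2117
Band 2: 2753 * 0.977 = 2690
Band 3: 8011 * 0.961 = 7699
Band 4: 7015 * 0.941 = 6601
Band 5: 11951 * 0.924 + 14952 * 0.387 = 11043 + 5786 = 16829
Net migration: Band 1 − 240 → 1877; Band 5 − 100 → 16729
→ [1877, 2690, 7699, 6601, 16729]
Scenario A total after 2 periods: 35596
Scenario B projection —
[period 1]
Births: 12700 * 0.158 = 2007, 13400 * 0.102 = 1367 — total 3374
Band 2: 8200 * 0.977 = 8011
Band 3: 7300 * 0.961 = 7015
Band 4: 12700 * 0.941 = 11951
Band 5: 13400 * 0.924 + 6900 * 0.387 = 12382 + 2670 = 15052
Net migration: Band 1 − 240 → 3134; Band 5 − 100 → 14952
→ [3134, 8011, 7015, 11951, 14952]
[period 2]
Births: 7015 * 0.158 = 1108, 11951 * 0.102 = 1219 — total 2327
Band 2: 3134 * 0.977 = 3062
Band 3: 8011 * 0.961 = 7699
Band 4: 7015 * 0.941 = 6601
Band 5: 11951 * 0.924 + 14952 * 0.387 = 11043 + 5786 = 16829
Net migration: Band 1 − 240 → 2087; Band 5 − 100 → 16729
→ [2087, 3062, 7699, 6601, 16729]
Scenario B total after 2 periods: 36178
Difference B − A = 36178 − 35596 = 582

582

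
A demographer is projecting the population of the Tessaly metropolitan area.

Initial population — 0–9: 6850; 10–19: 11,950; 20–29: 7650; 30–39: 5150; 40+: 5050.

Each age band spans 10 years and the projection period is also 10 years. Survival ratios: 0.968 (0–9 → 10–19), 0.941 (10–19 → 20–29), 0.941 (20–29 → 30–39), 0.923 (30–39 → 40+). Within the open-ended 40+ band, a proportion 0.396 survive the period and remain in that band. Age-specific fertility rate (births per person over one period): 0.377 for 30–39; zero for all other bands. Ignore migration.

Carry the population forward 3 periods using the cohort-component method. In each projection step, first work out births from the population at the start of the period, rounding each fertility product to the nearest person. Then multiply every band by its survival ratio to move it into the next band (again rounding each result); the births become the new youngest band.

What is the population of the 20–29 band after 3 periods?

(Groups numbered youngest = 1 to oldest = 5.)
Period 1.
Births: 5150 × 0.377 = 1942
Group 2: 6850 × 0.968 = 6631
Group 3: 11950 × 0.941 = 11245
Group 4: 7650 × 0.941 = 7199
Group 5: 5150 × 0.923 + 5050 × 0.396 = 4753 + 2000 = 6753
→ [1942, 6631, 11245, 7199, 6753]
Period 2.
Births: 7199 × 0.377 = 2714
Group 2: 1942 × 0.968 = 1880
Group 3: 6631 × 0.941 = 6240
Group 4: 11245 × 0.941 = 10582
Group 5: 7199 × 0.923 + 6753 × 0.396 = 6645 + 2674 = 9319
→ [2714, 1880, 6240, 10582, 9319]
Period 3.
Births: 10582 × 0.377 = 3989
Group 2: 2714 × 0.968 = 2627
Group 3: 1880 × 0.941 = 1769
Group 4: 6240 × 0.941 = 5872
Group 5: 10582 × 0.923 + 9319 × 0.396 = 9767 + 3690 = 13457
→ [3989, 2627, 1769, 5872, 13457]

1769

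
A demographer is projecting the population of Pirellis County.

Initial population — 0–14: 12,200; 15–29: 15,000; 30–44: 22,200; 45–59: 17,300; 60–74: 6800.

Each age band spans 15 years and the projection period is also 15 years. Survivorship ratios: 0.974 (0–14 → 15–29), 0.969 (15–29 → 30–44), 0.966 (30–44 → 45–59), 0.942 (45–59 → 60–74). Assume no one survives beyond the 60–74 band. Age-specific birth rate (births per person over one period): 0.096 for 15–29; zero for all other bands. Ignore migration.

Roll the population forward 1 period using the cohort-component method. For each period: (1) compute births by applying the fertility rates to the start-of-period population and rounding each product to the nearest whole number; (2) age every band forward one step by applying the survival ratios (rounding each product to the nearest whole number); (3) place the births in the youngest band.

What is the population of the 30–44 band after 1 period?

Numbering the groups 1..5 from youngest to oldest:
[period 1]
Births: 15000 * 0.096 = 1440
Group 2: 12200 * 0.974 = 11883
Group 3: 15000 * 0.969 = 14535
Group 4: 22200 * 0.966 = 21445
Group 5: 17300 * 0.942 = 16297
Giving 1440 / 11883 / 14535 / 21445 / 16297.

14535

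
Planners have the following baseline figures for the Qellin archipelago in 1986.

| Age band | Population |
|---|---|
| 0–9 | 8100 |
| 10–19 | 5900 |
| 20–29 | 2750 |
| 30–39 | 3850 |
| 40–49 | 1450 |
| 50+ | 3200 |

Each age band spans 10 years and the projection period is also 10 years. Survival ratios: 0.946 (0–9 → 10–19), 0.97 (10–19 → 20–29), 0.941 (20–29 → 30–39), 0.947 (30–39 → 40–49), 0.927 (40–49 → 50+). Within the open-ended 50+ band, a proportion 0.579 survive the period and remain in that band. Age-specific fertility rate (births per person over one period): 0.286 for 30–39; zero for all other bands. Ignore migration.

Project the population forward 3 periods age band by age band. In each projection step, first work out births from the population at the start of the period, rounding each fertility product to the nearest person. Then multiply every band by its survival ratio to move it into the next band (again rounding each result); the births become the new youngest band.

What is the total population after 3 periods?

Call the bands 1 to 6, youngest first.
[period 1]
Births: 3850 × 0.286 = 1101
Band 2: 8100 × 0.946 = 7663
Band 3: 5900 × 0.97 = 5723
Band 4: 2750 × 0.941 = 2588
Band 5: 3850 × 0.947 = 3646
Band 6: 1450 × 0.927 + 3200 × 0.579 = 1344 + 1853 = 3197
End of period: [1101, 7663, 5723, 2588, 3646, 3197]
[period 2]
Births: 2588 × 0.286 = 740
Band 2: 1101 × 0.946 = 1042
Band 3: 7663 × 0.97 = 7433
Band 4: 5723 × 0.941 = 5385
Band 5: 2588 × 0.947 = 2451
Band 6: 3646 × 0.927 + 3197 × 0.579 = 3380 + 1851 = 5231
End of period: [740, 1042, 7433, 5385, 2451, 5231]
[period 3]
Births: 5385 × 0.286 = 1540
Band 2: 740 × 0.946 = 700
Band 3: 1042 × 0.97 = 1011
Band 4: 7433 × 0.941 = 6994
Band 5: 5385 × 0.947 = 5100
Band 6: 2451 × 0.927 + 5231 × 0.579 = 2272 + 3029 = 5301
End of period: [1540, 700, 1011, 6994, 5100, 5301]
Total after period 3: 1540 + 700 + 1011 + 6994 + 5100 + 5301 = 20646

20646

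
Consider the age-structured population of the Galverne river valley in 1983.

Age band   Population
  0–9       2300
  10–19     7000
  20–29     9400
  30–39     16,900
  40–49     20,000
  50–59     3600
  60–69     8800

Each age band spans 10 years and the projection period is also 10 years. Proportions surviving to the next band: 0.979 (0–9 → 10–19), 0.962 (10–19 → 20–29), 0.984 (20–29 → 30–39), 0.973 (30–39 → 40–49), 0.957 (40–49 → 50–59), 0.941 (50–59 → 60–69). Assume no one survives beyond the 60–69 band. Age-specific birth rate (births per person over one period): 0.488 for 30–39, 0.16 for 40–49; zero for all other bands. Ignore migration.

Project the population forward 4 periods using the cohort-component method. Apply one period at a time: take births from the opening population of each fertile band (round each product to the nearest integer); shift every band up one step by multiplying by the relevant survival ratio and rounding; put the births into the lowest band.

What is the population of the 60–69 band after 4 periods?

8105

Numbering the bands 1..7 from youngest to oldest:
[period 1]
Births: 16900 * 0.488 = 8247 ; 20000 * 0.16 = 3200 → total 11447
Band 2: 2300 * 0.979 = 2252
Band 3: 7000 * 0.962 = 6734
Band 4: 9400 * 0.984 = 9250
Band 5: 16900 * 0.973 = 16444
Band 6: 20000 * 0.957 = 19140
Band 7: 3600 * 0.941 = 3388
End of period: [11447, 2252, 6734, 9250, 16444, 19140, 3388]
[period 2]
Births: 9250 * 0.488 = 4514 ; 16444 * 0.16 = 2631 → total 7145
Band 2: 11447 * 0.979 = 11207
Band 3: 2252 * 0.962 = 2166
Band 4: 6734 * 0.984 = 6626
Band 5: 9250 * 0.973 = 9000
Band 6: 16444 * 0.957 = 15737
Band 7: 19140 * 0.941 = 18011
End of period: [7145, 11207, 2166, 6626, 9000, 15737, 18011]
[period 3]
Births: 6626 * 0.488 = 3233 ; 9000 * 0.16 = 1440 → total 4673
Band 2: 7145 * 0.979 = 6995
Band 3: 11207 * 0.962 = 10781
Band 4: 2166 * 0.984 = 2131
Band 5: 6626 * 0.973 = 6447
Band 6: 9000 * 0.957 = 8613
Band 7: 15737 * 0.941 = 14809
End of period: [4673, 6995, 10781, 2131, 6447, 8613, 14809]
[period 4]
Births: 2131 * 0.488 = 1040 ; 6447 * 0.16 = 1032 → total 2072
Band 2: 4673 * 0.979 = 4575
Band 3: 6995 * 0.962 = 6729
Band 4: 10781 * 0.984 = 10609
Band 5: 2131 * 0.973 = 2073
Band 6: 6447 * 0.957 = 6170
Band 7: 8613 * 0.941 = 8105
End of period: [2072, 4575, 6729, 10609, 2073, 6170, 8105]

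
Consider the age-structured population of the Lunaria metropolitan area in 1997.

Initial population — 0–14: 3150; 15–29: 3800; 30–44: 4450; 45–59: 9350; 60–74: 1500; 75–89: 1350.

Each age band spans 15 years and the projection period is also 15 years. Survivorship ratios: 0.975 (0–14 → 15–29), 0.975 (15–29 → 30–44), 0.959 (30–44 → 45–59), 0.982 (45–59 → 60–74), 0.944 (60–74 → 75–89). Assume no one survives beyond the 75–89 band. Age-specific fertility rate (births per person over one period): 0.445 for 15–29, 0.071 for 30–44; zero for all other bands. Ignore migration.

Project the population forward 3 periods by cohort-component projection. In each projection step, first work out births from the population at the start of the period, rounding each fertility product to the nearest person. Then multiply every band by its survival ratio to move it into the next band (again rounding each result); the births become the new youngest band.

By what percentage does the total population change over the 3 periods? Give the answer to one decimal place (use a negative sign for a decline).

-36.9

Numbering the groups 1..6 from youngest to oldest:
— Period 1 —
Births: 3800 × 0.445 = 1691  |  4450 × 0.071 = 316 — total 2007
Group 2: 3150 × 0.975 = 3071
Group 3: 3800 × 0.975 = 3705
Group 4: 4450 × 0.959 = 4268
Group 5: 9350 × 0.982 = 9182
Group 6: 1500 × 0.944 = 1416
Population now: 0–14=2007, 15–29=3071, 30–44=3705, 45–59=4268, 60–74=9182, 75–89=1416
— Period 2 —
Births: 3071 × 0.445 = 1367  |  3705 × 0.071 = 263 — total 1630
Group 2: 2007 × 0.975 = 1957
Group 3: 3071 × 0.975 = 2994
Group 4: 3705 × 0.959 = 3553
Group 5: 4268 × 0.982 = 4191
Group 6: 9182 × 0.944 = 8668
Population now: 0–14=1630, 15–29=1957, 30–44=2994, 45–59=3553, 60–74=4191, 75–89=8668
— Period 3 —
Births: 1957 × 0.445 = 871  |  2994 × 0.071 = 213 — total 1084
Group 2: 1630 × 0.975 = 1589
Group 3: 1957 × 0.975 = 1908
Group 4: 2994 × 0.959 = 2871
Group 5: 3553 × 0.982 = 3489
Group 6: 4191 × 0.944 = 3956
Population now: 0–14=1084, 15–29=1589, 30–44=1908, 45–59=2871, 60–74=3489, 75–89=3956
Total: 23600 → 14897; change = -8703; percentage change = -36.9%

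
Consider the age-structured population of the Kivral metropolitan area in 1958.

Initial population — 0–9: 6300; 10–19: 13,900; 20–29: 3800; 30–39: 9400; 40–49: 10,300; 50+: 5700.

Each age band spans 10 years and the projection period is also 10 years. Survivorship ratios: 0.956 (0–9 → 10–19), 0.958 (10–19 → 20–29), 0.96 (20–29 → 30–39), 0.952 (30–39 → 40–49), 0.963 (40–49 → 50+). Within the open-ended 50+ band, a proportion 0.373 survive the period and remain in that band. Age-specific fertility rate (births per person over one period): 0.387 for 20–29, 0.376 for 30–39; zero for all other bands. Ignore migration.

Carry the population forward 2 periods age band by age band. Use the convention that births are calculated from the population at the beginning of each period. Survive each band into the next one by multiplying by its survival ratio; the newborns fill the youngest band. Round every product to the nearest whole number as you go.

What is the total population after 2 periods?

46447

Let band 1 be 0–9 through band 6 = 50+.
— Period 1 —
Births: 3800 * 0.387 = 1471  |  9400 * 0.376 = 3534 → 5005
Band 2: 6300 * 0.956 = 6023
Band 3: 13900 * 0.958 = 13316
Band 4: 3800 * 0.96 = 3648
Band 5: 9400 * 0.952 = 8949
Band 6: 10300 * 0.963 + 5700 * 0.373 = 9919 + 2126 = 12045
Giving 5005 / 6023 / 13316 / 3648 / 8949 / 12045.
— Period 2 —
Births: 13316 * 0.387 = 5153  |  3648 * 0.376 = 1372 → 6525
Band 2: 5005 * 0.956 = 4785
Band 3: 6023 * 0.958 = 5770
Band 4: 13316 * 0.96 = 12783
Band 5: 3648 * 0.952 = 3473
Band 6: 8949 * 0.963 + 12045 * 0.373 = 8618 + 4493 = 13111
Giving 6525 / 4785 / 5770 / 12783 / 3473 / 13111.
Total after period 2: 6525 + 4785 + 5770 + 12783 + 3473 + 13111 = 46447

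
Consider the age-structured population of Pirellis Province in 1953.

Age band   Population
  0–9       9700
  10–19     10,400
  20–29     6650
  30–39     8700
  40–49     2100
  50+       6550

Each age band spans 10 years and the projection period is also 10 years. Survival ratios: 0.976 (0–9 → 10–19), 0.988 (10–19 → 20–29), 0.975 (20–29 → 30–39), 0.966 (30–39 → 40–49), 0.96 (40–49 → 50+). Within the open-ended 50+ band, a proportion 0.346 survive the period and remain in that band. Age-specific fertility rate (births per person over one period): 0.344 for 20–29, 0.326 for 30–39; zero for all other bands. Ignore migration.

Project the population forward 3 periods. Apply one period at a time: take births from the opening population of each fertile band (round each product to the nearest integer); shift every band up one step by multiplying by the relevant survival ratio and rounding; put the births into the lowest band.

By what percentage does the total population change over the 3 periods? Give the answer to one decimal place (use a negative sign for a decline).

2.2

Numbering the groups 1..6 from youngest to oldest:
Period 1.
Births: 6650 * 0.344 = 2288  |  8700 * 0.326 = 2836 → total 5124
Group 2: 9700 * 0.976 = 9467
Group 3: 10400 * 0.988 = 10275
Group 4: 6650 * 0.975 = 6484
Group 5: 8700 * 0.966 = 8404
Group 6: 2100 * 0.96 + 6550 * 0.346 = 2016 + 2266 = 4282
End of period: [5124, 9467, 10275, 6484, 8404, 4282]
Period 2.
Births: 10275 * 0.344 = 3535  |  6484 * 0.326 = 2114 → total 5649
Group 2: 5124 * 0.976 = 5001
Group 3: 9467 * 0.988 = 9353
Group 4: 10275 * 0.975 = 10018
Group 5: 6484 * 0.966 = 6264
Group 6: 8404 * 0.96 + 4282 * 0.346 = 8068 + 1482 = 9550
End of period: [5649, 5001, 9353, 10018, 6264, 9550]
Period 3.
Births: 9353 * 0.344 = 3217  |  10018 * 0.326 = 3266 → total 6483
Group 2: 5649 * 0.976 = 5513
Group 3: 5001 * 0.988 = 4941
Group 4: 9353 * 0.975 = 9119
Group 5: 10018 * 0.966 = 9677
Group 6: 6264 * 0.96 + 9550 * 0.346 = 6013 + 3304 = 9317
End of period: [6483, 5513, 4941, 9119, 9677, 9317]
Total: 44100 → 45050; change = 950; percentage change = 2.2%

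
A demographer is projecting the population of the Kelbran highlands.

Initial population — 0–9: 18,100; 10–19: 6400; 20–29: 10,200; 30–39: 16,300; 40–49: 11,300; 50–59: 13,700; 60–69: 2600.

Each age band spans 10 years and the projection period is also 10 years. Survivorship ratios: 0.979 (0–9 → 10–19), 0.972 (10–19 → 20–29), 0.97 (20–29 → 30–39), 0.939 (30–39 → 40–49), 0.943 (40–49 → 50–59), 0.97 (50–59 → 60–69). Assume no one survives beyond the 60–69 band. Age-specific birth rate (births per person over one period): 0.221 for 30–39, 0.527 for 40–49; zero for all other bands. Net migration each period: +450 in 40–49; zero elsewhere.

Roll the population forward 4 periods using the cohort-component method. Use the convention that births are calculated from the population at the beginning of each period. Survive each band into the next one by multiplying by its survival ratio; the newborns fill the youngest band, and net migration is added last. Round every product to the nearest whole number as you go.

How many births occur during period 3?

Call the bands 1 to 7, youngest first.
After projecting period 1:
Births: 16300 × 0.221 = 3602 ; 11300 × 0.527 = 5955 ⇒ total 9557
Band 2: 18100 × 0.979 = 17720
Band 3: 6400 × 0.972 = 6221
Band 4: 10200 × 0.97 = 9894
Band 5: 16300 × 0.939 = 15306
Band 6: 11300 × 0.943 = 10656
Band 7: 13700 × 0.97 = 13289
Net migration: Band 5 + 450 → 15756
→ [9557, 17720, 6221, 9894, 15756, 10656, 13289]
After projecting period 2:
Births: 9894 × 0.221 = 2187 ; 15756 × 0.527 = 8303 ⇒ total 10490
Band 2: 9557 × 0.979 = 9356
Band 3: 17720 × 0.972 = 17224
Band 4: 6221 × 0.97 = 6034
Band 5: 9894 × 0.939 = 9290
Band 6: 15756 × 0.943 = 14858
Band 7: 10656 × 0.97 = 10336
Net migration: Band 5 + 450 → 9740
→ [10490, 9356, 17224, 6034, 9740, 14858, 10336]
After projecting period 3:
Births: 6034 × 0.221 = 1334 ; 9740 × 0.527 = 5133 ⇒ total 6467
Band 2: 10490 × 0.979 = 10270
Band 3: 9356 × 0.972 = 9094
Band 4: 17224 × 0.97 = 16707
Band 5: 6034 × 0.939 = 5666
Band 6: 9740 × 0.943 = 9185
Band 7: 14858 × 0.97 = 14412
Net migration: Band 5 + 450 → 6116
→ [6467, 10270, 9094, 16707, 6116, 9185, 14412]

6467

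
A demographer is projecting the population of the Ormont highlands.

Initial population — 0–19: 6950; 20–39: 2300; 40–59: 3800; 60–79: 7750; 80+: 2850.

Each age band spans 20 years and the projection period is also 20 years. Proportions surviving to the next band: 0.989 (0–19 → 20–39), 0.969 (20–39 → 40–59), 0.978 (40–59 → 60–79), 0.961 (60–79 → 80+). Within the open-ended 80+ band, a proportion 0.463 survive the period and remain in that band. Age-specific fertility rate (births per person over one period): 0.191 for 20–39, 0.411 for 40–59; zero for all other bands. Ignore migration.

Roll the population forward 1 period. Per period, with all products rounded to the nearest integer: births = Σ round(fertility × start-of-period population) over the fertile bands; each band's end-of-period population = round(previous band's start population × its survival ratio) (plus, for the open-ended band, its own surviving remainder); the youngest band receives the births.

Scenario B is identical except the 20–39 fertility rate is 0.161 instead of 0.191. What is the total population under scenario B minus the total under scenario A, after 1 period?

-69

After projecting period 1:
Births: 2300 * 0.191 = 439  |  3800 * 0.411 = 1562 → total 2001
20–39: 6950 * 0.989 = 6874
40–59: 2300 * 0.969 = 2229
60–79: 3800 * 0.978 = 3716
80+: 7750 * 0.961 + 2850 * 0.463 = 7448 + 1320 = 8768
Giving 2001 / 6874 / 2229 / 3716 / 8768.
Scenario A total after 1 period: 23588
Scenario B projection —
After projecting period 1:
Births: 2300 * 0.161 = 370  |  3800 * 0.411 = 1562 → total 1932
20–39: 6950 * 0.989 = 6874
40–59: 2300 * 0.969 = 2229
60–79: 3800 * 0.978 = 3716
80+: 7750 * 0.961 + 2850 * 0.463 = 7448 + 1320 = 8768
Giving 1932 / 6874 / 2229 / 3716 / 8768.
Scenario B total after 1 period: 23519
Difference B − A = 23519 − 23588 = -69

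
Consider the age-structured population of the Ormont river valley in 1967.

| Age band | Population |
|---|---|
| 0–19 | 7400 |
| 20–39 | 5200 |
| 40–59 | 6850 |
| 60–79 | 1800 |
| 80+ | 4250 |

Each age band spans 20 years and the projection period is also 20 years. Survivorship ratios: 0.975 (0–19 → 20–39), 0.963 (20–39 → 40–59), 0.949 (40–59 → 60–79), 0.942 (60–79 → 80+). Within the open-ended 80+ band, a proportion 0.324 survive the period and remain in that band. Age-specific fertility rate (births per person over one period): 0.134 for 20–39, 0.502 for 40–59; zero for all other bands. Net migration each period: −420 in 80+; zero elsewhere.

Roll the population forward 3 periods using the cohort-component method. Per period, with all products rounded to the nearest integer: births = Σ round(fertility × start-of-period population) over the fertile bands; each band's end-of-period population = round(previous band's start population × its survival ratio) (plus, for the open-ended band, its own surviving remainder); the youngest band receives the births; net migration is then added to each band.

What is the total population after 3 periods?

24084

(Bands numbered youngest = 1 to oldest = 5.)
Period 1:
Births: 5200 * 0.134 = 697  |  6850 * 0.502 = 3439 ⇒ total 4136
Band 2: 7400 * 0.975 = 7215
Band 3: 5200 * 0.963 = 5008
Band 4: 6850 * 0.949 = 6501
Band 5: 1800 * 0.942 + 4250 * 0.324 = 1696 + 1377 = 3073
Net migration: Band 5 − 420 → 2653
End of period: [4136, 7215, 5008, 6501, 2653]
Period 2:
Births: 7215 * 0.134 = 967  |  5008 * 0.502 = 2514 ⇒ total 3481
Band 2: 4136 * 0.975 = 4033
Band 3: 7215 * 0.963 = 6948
Band 4: 5008 * 0.949 = 4753
Band 5: 6501 * 0.942 + 2653 * 0.324 = 6124 + 860 = 6984
Net migration: Band 5 − 420 → 6564
End of period: [3481, 4033, 6948, 4753, 6564]
Period 3:
Births: 4033 * 0.134 = 540  |  6948 * 0.502 = 3488 ⇒ total 4028
Band 2: 3481 * 0.975 = 3394
Band 3: 4033 * 0.963 = 3884
Band 4: 6948 * 0.949 = 6594
Band 5: 4753 * 0.942 + 6564 * 0.324 = 4477 + 2127 = 6604
Net migration: Band 5 − 420 → 6184
End of period: [4028, 3394, 3884, 6594, 6184]
Total after period 3: 4028 + 3394 + 3884 + 6594 + 6184 = 24084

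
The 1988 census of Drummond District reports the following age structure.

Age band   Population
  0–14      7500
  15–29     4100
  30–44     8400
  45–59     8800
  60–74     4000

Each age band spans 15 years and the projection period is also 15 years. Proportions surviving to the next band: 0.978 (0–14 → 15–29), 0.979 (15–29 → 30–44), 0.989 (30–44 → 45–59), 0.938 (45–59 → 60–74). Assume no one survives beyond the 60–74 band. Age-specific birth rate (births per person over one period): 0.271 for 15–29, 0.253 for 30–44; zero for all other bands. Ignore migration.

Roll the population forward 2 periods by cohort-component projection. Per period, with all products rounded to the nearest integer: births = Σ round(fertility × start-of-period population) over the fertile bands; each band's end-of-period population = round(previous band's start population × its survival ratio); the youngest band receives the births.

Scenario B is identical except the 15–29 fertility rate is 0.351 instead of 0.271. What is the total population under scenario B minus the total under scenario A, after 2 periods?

[period 1]
Births: 4100 × 0.271 = 1111 ; 8400 × 0.253 = 2125 — total 3236
15–29: 7500 × 0.978 = 7335
30–44: 4100 × 0.979 = 4014
45–59: 8400 × 0.989 = 8308
60–74: 8800 × 0.938 = 8254
Population now: 0–14=3236, 15–29=7335, 30–44=4014, 45–59=8308, 60–74=8254
[period 2]
Births: 7335 × 0.271 = 1988 ; 4014 × 0.253 = 1016 — total 3004
15–29: 3236 × 0.978 = 3165
30–44: 7335 × 0.979 = 7181
45–59: 4014 × 0.989 = 3970
60–74: 8308 × 0.938 = 7793
Population now: 0–14=3004, 15–29=3165, 30–44=7181, 45–59=3970, 60–74=7793
Scenario A total after 2 periods: 25113
Scenario B projection —
[period 1]
Births: 4100 × 0.351 = 1439 ; 8400 × 0.253 = 2125 — total 3564
15–29: 7500 × 0.978 = 7335
30–44: 4100 × 0.979 = 4014
45–59: 8400 × 0.989 = 8308
60–74: 8800 × 0.938 = 8254
Population now: 0–14=3564, 15–29=7335, 30–44=4014, 45–59=8308, 60–74=8254
[period 2]
Births: 7335 × 0.351 = 2575 ; 4014 × 0.253 = 1016 — total 3591
15–29: 3564 × 0.978 = 3486
30–44: 7335 × 0.979 = 7181
45–59: 4014 × 0.989 = 3970
60–74: 8308 × 0.938 = 7793
Population now: 0–14=3591, 15–29=3486, 30–44=7181, 45–59=3970, 60–74=7793
Scenario B total after 2 periods: 26021
Difference B − A = 26021 − 25113 = 908

908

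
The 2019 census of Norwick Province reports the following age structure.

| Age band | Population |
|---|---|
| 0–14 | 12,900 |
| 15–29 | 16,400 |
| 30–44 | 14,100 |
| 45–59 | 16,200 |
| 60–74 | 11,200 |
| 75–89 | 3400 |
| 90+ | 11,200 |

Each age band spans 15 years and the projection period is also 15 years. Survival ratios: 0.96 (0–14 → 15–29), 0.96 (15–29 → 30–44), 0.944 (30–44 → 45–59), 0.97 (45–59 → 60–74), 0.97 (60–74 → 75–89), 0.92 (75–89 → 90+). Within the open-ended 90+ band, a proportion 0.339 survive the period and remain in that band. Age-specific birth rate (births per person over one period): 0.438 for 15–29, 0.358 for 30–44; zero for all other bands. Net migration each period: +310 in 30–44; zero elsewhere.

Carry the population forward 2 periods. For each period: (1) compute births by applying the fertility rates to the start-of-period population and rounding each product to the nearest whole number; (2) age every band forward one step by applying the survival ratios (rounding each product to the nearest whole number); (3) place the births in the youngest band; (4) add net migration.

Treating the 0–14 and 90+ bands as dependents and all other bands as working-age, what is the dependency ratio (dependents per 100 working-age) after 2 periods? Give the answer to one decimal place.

After projecting period 1:
Births: 16400 × 0.438 = 7183  |  14100 × 0.358 = 5048 ⇒ total 12231
15–29: 12900 × 0.96 = 12384
30–44: 16400 × 0.96 = 15744
45–59: 14100 × 0.944 = 13310
60–74: 16200 × 0.97 = 15714
75–89: 11200 × 0.97 = 10864
90+: 3400 × 0.92 + 11200 × 0.339 = 3128 + 3797 = 6925
Net migration: 30–44 + 310 → 16054
End of period: [12231, 12384, 16054, 13310, 15714, 10864, 6925]
After projecting period 2:
Births: 12384 × 0.438 = 5424  |  16054 × 0.358 = 5747 ⇒ total 11171
15–29: 12231 × 0.96 = 11742
30–44: 12384 × 0.96 = 11889
45–59: 16054 × 0.944 = 15155
60–74: 13310 × 0.97 = 12911
75–89: 15714 × 0.97 = 15243
90+: 10864 × 0.92 + 6925 × 0.339 = 9995 + 2348 = 12343
Net migration: 30–44 + 310 → 12199
End of period: [11171, 11742, 12199, 15155, 12911, 15243, 12343]
Dependents (band 0–14 + band 90+) = 11171 + 12343 = 23514; working-age = 67250; ratio = 23514/67250 × 100 = 35.0

35.0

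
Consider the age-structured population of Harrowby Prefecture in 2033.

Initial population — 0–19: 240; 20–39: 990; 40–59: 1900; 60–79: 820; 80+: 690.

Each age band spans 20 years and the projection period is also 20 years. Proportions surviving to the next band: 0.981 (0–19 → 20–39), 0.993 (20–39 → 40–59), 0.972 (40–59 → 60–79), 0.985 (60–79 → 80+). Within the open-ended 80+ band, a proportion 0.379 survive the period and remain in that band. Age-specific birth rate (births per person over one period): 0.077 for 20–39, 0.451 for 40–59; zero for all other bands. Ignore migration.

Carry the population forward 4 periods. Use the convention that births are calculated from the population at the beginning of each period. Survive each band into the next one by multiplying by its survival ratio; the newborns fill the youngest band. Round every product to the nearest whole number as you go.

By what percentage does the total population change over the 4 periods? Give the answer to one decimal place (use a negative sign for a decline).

Numbering the bands 1..5 from youngest to oldest:
— Period 1 —
Births: 990 × 0.077 = 76 ; 1900 × 0.451 = 857 — total 933
Band 2: 240 × 0.981 = 235
Band 3: 990 × 0.993 = 983
Band 4: 1900 × 0.972 = 1847
Band 5: 820 × 0.985 + 690 × 0.379 = 808 + 262 = 1070
Giving 933 / 235 / 983 / 1847 / 1070.
— Period 2 —
Births: 235 × 0.077 = 18 ; 983 × 0.451 = 443 — total 461
Band 2: 933 × 0.981 = 915
Band 3: 235 × 0.993 = 233
Band 4: 983 × 0.972 = 955
Band 5: 1847 × 0.985 + 1070 × 0.379 = 1819 + 406 = 2225
Giving 461 / 915 / 233 / 955 / 2225.
— Period 3 —
Births: 915 × 0.077 = 70 ; 233 × 0.451 = 105 — total 175
Band 2: 461 × 0.981 = 452
Band 3: 915 × 0.993 = 909
Band 4: 233 × 0.972 = 226
Band 5: 955 × 0.985 + 2225 × 0.379 = 941 + 843 = 1784
Giving 175 / 452 / 909 / 226 / 1784.
— Period 4 —
Births: 452 × 0.077 = 35 ; 909 × 0.451 = 410 — total 445
Band 2: 175 × 0.981 = 172
Band 3: 452 × 0.993 = 449
Band 4: 909 × 0.972 = 884
Band 5: 226 × 0.985 + 1784 × 0.379 = 223 + 676 = 899
Giving 445 / 172 / 449 / 884 / 899.
Total: 4640 → 2849; change = -1791; percentage change = -38.6%

-38.6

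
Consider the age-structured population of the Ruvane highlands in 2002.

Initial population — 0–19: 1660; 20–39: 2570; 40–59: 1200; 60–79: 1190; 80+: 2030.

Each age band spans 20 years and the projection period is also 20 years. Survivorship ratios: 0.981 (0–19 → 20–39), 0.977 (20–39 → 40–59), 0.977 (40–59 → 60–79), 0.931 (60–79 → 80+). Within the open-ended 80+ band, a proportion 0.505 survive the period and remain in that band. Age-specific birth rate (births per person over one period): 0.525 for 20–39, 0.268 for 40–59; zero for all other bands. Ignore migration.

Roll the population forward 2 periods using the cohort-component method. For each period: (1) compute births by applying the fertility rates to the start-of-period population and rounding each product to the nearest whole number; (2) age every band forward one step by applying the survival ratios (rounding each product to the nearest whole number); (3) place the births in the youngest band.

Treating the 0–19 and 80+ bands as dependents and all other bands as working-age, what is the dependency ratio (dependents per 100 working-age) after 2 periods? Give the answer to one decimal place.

— Period 1 —
Births: 2570 × 0.525 = 1349, 1200 × 0.268 = 322 ⇒ total 1671
20–39: 1660 × 0.981 = 1628
40–59: 2570 × 0.977 = 2511
60–79: 1200 × 0.977 = 1172
80+: 1190 × 0.931 + 2030 × 0.505 = 1108 + 1025 = 2133
Giving 1671 / 1628 / 2511 / 1172 / 2133.
— Period 2 —
Births: 1628 × 0.525 = 855, 2511 × 0.268 = 673 ⇒ total 1528
20–39: 1671 × 0.981 = 1639
40–59: 1628 × 0.977 = 1591
60–79: 2511 × 0.977 = 2453
80+: 1172 × 0.931 + 2133 × 0.505 = 1091 + 1077 = 2168
Giving 1528 / 1639 / 1591 / 2453 / 2168.
Dependents (band 0–19 + band 80+) = 1528 + 2168 = 3696; working-age = 5683; ratio = 3696/5683 × 100 = 65.0

65.0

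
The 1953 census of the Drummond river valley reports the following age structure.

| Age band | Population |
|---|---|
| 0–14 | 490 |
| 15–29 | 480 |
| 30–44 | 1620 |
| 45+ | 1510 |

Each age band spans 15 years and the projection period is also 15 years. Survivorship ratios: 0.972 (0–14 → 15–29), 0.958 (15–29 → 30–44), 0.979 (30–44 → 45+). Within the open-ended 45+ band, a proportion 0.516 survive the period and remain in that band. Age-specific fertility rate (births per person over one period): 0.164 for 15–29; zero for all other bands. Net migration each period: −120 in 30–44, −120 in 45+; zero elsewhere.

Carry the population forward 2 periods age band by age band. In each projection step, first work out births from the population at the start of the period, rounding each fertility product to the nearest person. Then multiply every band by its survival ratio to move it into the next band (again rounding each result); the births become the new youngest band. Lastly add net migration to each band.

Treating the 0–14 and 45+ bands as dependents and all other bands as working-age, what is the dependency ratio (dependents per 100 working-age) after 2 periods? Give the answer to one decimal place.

350.8

After projecting period 1:
Births: 480 * 0.164 = 79
15–29: 490 * 0.972 = 476
30–44: 480 * 0.958 = 460
45+: 1620 * 0.979 + 1510 * 0.516 = 1586 + 779 = 2365
Net migration: 30–44 − 120 → 340; 45+ − 120 → 2245
Population now: 0–14=79, 15–29=476, 30–44=340, 45+=2245
After projecting period 2:
Births: 476 * 0.164 = 78
15–29: 79 * 0.972 = 77
30–44: 476 * 0.958 = 456
45+: 340 * 0.979 + 2245 * 0.516 = 333 + 1158 = 1491
Net migration: 30–44 − 120 → 336; 45+ − 120 → 1371
Population now: 0–14=78, 15–29=77, 30–44=336, 45+=1371
Dependents (band 0–14 + band 45+) = 78 + 1371 = 1449; working-age = 413; ratio = 1449/413 × 100 = 350.8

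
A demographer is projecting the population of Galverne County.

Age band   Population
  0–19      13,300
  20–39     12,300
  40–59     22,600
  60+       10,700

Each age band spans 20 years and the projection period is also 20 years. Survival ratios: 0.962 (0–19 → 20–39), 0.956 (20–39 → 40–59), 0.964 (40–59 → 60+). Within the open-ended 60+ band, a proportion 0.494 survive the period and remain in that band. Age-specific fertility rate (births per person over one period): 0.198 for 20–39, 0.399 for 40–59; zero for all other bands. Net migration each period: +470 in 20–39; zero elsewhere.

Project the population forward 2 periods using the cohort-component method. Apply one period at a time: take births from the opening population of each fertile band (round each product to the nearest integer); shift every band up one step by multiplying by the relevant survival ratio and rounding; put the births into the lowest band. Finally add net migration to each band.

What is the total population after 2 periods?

After projecting period 1:
Births: 12300 × 0.198 = 2435 ; 22600 × 0.399 = 9017 — total 11452
20–39: 13300 × 0.962 = 12795
40–59: 12300 × 0.956 = 11759
60+: 22600 × 0.964 + 10700 × 0.494 = 21786 + 5286 = 27072
Net migration: 20–39 + 470 → 13265
Giving 11452 / 13265 / 11759 / 27072.
After projecting period 2:
Births: 13265 × 0.198 = 2626 ; 11759 × 0.399 = 4692 — total 7318
20–39: 11452 × 0.962 = 11017
40–59: 13265 × 0.956 = 12681
60+: 11759 × 0.964 + 27072 × 0.494 = 11336 + 13374 = 24710
Net migration: 20–39 + 470 → 11487
Giving 7318 / 11487 / 12681 / 24710.
Total after period 2: 7318 + 11487 + 12681 + 24710 = 56196

56196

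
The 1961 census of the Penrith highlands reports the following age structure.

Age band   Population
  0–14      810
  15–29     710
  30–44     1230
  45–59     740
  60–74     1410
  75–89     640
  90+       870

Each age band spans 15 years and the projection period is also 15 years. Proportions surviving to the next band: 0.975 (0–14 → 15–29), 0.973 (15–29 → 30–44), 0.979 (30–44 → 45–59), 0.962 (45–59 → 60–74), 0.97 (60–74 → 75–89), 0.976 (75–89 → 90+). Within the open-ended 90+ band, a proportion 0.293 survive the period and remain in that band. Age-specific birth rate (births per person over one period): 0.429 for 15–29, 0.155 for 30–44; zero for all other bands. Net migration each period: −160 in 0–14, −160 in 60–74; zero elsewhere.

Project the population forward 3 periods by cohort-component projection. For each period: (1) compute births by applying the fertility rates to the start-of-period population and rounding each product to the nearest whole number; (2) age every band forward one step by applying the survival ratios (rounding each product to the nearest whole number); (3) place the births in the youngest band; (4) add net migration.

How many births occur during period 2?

446

(Bands numbered youngest = 1 to oldest = 7.)
Period 1:
Births: 710 * 0.429 = 305  |  1230 * 0.155 = 191 — total 496
Band 2: 810 * 0.975 = 790
Band 3: 710 * 0.973 = 691
Band 4: 1230 * 0.979 = 1204
Band 5: 740 * 0.962 = 712
Band 6: 1410 * 0.97 = 1368
Band 7: 640 * 0.976 + 870 * 0.293 = 625 + 255 = 880
Net migration: Band 1 − 160 → 336; Band 5 − 160 → 552
Population now: 0–14=336, 15–29=790, 30–44=691, 45–59=1204, 60–74=552, 75–89=1368, 90+=880
Period 2:
Births: 790 * 0.429 = 339  |  691 * 0.155 = 107 — total 446
Band 2: 336 * 0.975 = 328
Band 3: 790 * 0.973 = 769
Band 4: 691 * 0.979 = 676
Band 5: 1204 * 0.962 = 1158
Band 6: 552 * 0.97 = 535
Band 7: 1368 * 0.976 + 880 * 0.293 = 1335 + 258 = 1593
Net migration: Band 1 − 160 → 286; Band 5 − 160 → 998
Population now: 0–14=286, 15–29=328, 30–44=769, 45–59=676, 60–74=998, 75–89=535, 90+=1593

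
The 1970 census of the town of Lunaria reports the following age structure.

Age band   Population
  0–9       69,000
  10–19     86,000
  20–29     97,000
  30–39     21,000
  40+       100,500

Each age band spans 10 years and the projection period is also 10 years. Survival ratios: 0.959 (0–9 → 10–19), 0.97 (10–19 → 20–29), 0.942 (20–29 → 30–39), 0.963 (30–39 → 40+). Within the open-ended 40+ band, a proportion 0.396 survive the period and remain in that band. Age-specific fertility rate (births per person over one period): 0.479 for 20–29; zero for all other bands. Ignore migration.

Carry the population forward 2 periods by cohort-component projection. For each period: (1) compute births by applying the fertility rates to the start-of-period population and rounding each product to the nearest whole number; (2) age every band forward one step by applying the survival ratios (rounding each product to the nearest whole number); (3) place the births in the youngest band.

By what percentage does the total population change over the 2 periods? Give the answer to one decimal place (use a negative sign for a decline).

Numbering the groups 1..5 from youngest to oldest:
— Period 1 —
Births: 97000 × 0.479 = 46463
Group 2: 69000 × 0.959 = 66171
Group 3: 86000 × 0.97 = 83420
Group 4: 97000 × 0.942 = 91374
Group 5: 21000 × 0.963 + 100500 × 0.396 = 20223 + 39798 = 60021
Population now: 0–9=46463, 10–19=66171, 20–29=83420, 30–39=91374, 40+=60021
— Period 2 —
Births: 83420 × 0.479 = 39958
Group 2: 46463 × 0.959 = 44558
Group 3: 66171 × 0.97 = 64186
Group 4: 83420 × 0.942 = 78582
Group 5: 91374 × 0.963 + 60021 × 0.396 = 87993 + 23768 = 111761
Population now: 0–9=39958, 10–19=44558, 20–29=64186, 30–39=78582, 40+=111761
Total: 373500 → 339045; change = -34455; percentage change = -9.2%

-9.2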